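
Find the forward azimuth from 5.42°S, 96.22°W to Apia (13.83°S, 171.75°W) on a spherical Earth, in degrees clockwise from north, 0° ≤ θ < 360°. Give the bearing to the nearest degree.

257°

Δλ = -171.75 − -96.22 = -75.53°.
θ = atan2( sin Δλ · cos φ₂ , cos φ₁ · sin φ₂ − sin φ₁ · cos φ₂ · cos Δλ )
  = atan2(-0.94021, -0.21506) = -102.884° → normalised to [0°, 360°): 257.116°.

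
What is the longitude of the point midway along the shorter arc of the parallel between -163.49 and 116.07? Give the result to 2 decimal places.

+156.29°

Signed shortest Δλ from -163.49° to +116.07° is -80.44°.
Midpoint longitude = -163.49° + (-80.44°)/2 = -163.49° − 40.22° = -203.71°.
Normalise into (−180°, 180°]: +156.29°.
(The naïve average (-163.49 + +116.07)/2 = -23.71° is on the wrong side of the globe.)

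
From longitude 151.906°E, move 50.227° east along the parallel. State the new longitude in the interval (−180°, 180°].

Start at +151.906°; shift +50.227° → +202.133°.
+202.133° lies outside (−180°, 180°]; subtract 360° → -157.867°.

157.867°W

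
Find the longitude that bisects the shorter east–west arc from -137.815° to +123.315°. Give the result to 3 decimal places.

Signed shortest Δλ from -137.815° to +123.315° is -98.870°.
Midpoint longitude = -137.815° + (-98.870°)/2 = -137.815° − 49.435° = -187.250°.
Normalise into (−180°, 180°]: +172.750°.
(The naïve average (-137.815 + +123.315)/2 = -7.25° is on the wrong side of the globe.)

+172.750°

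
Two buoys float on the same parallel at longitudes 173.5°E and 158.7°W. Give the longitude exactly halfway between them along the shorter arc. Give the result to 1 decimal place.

Signed shortest Δλ from +173.5° to -158.7° is +27.8°.
Midpoint longitude = +173.5° + (+27.8°)/2 = +173.5° + 13.9° = +187.4°.
Normalise into (−180°, 180°]: -172.6°.
(The naïve average (+173.5 + -158.7)/2 = 7.4° is on the wrong side of the globe.)

172.6°W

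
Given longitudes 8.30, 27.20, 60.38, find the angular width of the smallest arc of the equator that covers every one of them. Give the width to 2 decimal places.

Sort the longitudes: +8.30°, +27.20°, +60.38°.
Eastward gaps between consecutive values (wrapping around): 18.90°, 33.18°, 307.92°.
Largest gap = 307.92° ⇒ minimal covering band is its complement: 360° − 307.92° = 52.08°.
Band runs from +8.30° eastward to +60.38°.

52.08°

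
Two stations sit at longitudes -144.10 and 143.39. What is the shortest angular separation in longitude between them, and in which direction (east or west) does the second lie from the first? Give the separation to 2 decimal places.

Raw difference: 143.39 − -144.10 = 287.49°.
Normalise into (−180°, 180°]: 287.49° − 360° = -72.51°.
Negative ⇒ the second point lies to the west; separation 72.51°.

72.51° west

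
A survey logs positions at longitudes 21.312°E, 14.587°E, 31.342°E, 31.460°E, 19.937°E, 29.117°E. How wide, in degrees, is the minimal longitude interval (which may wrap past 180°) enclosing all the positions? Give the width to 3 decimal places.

Sort the longitudes: +14.587°, +19.937°, +21.312°, +29.117°, +31.342°, +31.460°.
Eastward gaps between consecutive values (wrapping around): 5.350°, 1.375°, 7.805°, 2.225°, 0.118°, 343.127°.
Largest gap = 343.127° ⇒ minimal covering band is its complement: 360° − 343.127° = 16.873°.
Band runs from +14.587° eastward to +31.460°.

16.873°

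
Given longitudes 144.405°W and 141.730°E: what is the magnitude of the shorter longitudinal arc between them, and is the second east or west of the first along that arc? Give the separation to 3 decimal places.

Raw difference: 141.730 − -144.405 = 286.135°.
Normalise into (−180°, 180°]: 286.135° − 360° = -73.865°.
Negative ⇒ the second point lies to the west; separation 73.865°.

73.865° west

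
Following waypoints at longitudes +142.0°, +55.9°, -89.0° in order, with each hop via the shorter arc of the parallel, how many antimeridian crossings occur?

0

Leg 1: +142.0° → +55.9°, shortest Δλ = -86.1° (west) — does not cross 180°.
Leg 2: +55.9° → -89.0°, shortest Δλ = -144.9° (west) — does not cross 180°.
Total crossings: 0.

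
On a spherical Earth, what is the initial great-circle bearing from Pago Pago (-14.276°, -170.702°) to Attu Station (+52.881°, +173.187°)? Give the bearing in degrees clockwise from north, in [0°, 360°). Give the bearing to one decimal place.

Δλ = 173.187 − -170.702 = 343.889°; wrapped into (−180°, 180°]: -16.111°.
θ = atan2( sin Δλ · cos φ₂ , cos φ₁ · sin φ₂ − sin φ₁ · cos φ₂ · cos Δλ )
  = atan2(-0.16746, 0.91573) = -10.363° → normalised to [0°, 360°): 349.637°.

349.6°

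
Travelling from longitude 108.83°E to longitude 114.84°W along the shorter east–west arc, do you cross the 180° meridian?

Yes

Naïve |-114.84 − 108.83| = 223.67° > 180°, so the shorter arc goes the other way round — across 180°.
Signed shortest Δλ = ((-114.84 − 108.83 + 180) mod 360) − 180 = 136.33°.
Going east by 136.33° from +108.83° passes through 180° before reaching -114.84°.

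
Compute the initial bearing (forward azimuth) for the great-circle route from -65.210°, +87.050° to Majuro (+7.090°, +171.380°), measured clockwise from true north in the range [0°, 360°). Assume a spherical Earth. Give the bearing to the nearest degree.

Δλ = 171.380 − 87.050 = 84.330°.
θ = atan2( sin Δλ · cos φ₂ , cos φ₁ · sin φ₂ − sin φ₁ · cos φ₂ · cos Δλ )
  = atan2(0.98750, 0.14076) = 81.888° → normalised to [0°, 360°): 81.888°.

82°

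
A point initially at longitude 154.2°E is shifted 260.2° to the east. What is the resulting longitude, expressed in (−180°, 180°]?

54.4°E

Start at +154.2°; shift +260.2° → +414.4°.
+414.4° lies outside (−180°, 180°]; subtract 360° → +54.4°.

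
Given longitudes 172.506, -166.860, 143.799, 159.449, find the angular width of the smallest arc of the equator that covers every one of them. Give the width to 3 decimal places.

49.341°

Sort the longitudes: -166.860°, +143.799°, +159.449°, +172.506°.
Eastward gaps between consecutive values (wrapping around): 310.659°, 15.650°, 13.057°, 20.634°.
Largest gap = 310.659° ⇒ minimal covering band is its complement: 360° − 310.659° = 49.341°.
Band runs from +143.799° eastward to -166.860°, crossing the antimeridian.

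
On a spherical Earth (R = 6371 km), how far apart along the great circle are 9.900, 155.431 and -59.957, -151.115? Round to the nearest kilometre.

Δλ = -151.115 − 155.431 = -306.546°; wrapped into (−180°, 180°]: 53.454°.
Δφ = -59.957 − 9.900 = -69.857°.
a = sin²(Δφ/2) + cos φ₁ · cos φ₂ · sin²(Δλ/2) = 0.427574.
c = 2·atan2(√a, √(1−a)) = 1.42543 rad → d = 6371·c ≈ 9081.44 km.

9081 km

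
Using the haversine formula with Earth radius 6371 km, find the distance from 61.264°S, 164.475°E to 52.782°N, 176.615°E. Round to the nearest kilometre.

Δλ = 176.615 − 164.475 = 12.140°.
Δφ = 52.782 − -61.264 = 114.046°.
a = sin²(Δφ/2) + cos φ₁ · cos φ₂ · sin²(Δλ/2) = 0.706987.
c = 2·atan2(√a, √(1−a)) = 1.99761 rad → d = 6371·c ≈ 12726.78 km.

12727 km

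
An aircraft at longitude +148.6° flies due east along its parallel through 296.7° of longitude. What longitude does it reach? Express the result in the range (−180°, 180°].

+85.3°

Start at +148.6°; shift +296.7° → +445.3°.
+445.3° lies outside (−180°, 180°]; subtract 360° → +85.3°.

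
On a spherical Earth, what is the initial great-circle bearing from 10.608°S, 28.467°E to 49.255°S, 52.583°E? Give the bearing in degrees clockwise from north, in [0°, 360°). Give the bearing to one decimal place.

157.2°

Δλ = 52.583 − 28.467 = 24.116°.
θ = atan2( sin Δλ · cos φ₂ , cos φ₁ · sin φ₂ − sin φ₁ · cos φ₂ · cos Δλ )
  = atan2(0.26668, -0.63501) = 157.219° → normalised to [0°, 360°): 157.219°.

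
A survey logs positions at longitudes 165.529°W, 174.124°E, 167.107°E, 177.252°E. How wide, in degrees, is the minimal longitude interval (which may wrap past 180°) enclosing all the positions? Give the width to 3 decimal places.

27.364°

Sort the longitudes: -165.529°, +167.107°, +174.124°, +177.252°.
Eastward gaps between consecutive values (wrapping around): 332.636°, 7.017°, 3.128°, 17.219°.
Largest gap = 332.636° ⇒ minimal covering band is its complement: 360° − 332.636° = 27.364°.
Band runs from +167.107° eastward to -165.529°, crossing the antimeridian.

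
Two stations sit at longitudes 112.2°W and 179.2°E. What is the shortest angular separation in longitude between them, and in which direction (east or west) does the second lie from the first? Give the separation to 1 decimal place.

68.6° west

Raw difference: 179.2 − -112.2 = 291.4°.
Normalise into (−180°, 180°]: 291.4° − 360° = -68.6°.
Negative ⇒ the second point lies to the west; separation 68.6°.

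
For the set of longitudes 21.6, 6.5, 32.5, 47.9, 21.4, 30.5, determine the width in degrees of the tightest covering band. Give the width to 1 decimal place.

Sort the longitudes: +6.5°, +21.4°, +21.6°, +30.5°, +32.5°, +47.9°.
Eastward gaps between consecutive values (wrapping around): 14.9°, 0.2°, 8.9°, 2.0°, 15.4°, 318.6°.
Largest gap = 318.6° ⇒ minimal covering band is its complement: 360° − 318.6° = 41.4°.
Band runs from +6.5° eastward to +47.9°.

41.4°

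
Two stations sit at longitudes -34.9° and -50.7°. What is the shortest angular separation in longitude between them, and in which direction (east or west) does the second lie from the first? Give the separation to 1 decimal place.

Raw difference: -50.7 − -34.9 = -15.8°.
Normalise into (−180°, 180°]: -15.8° stays -15.8°.
Negative ⇒ the second point lies to the west; separation 15.8°.

15.8° west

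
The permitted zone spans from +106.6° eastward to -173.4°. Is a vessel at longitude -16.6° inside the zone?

Band width going east from +106.6° to -173.4°: ((-173.4 − 106.6) mod 360) = 80.0°.
Offset of -16.6° east of the west edge: ((-16.6 − 106.6) mod 360) = 236.8°.
236.8° > 80.0° ⇒ outside.

No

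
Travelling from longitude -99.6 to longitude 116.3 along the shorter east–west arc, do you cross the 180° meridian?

Naïve |116.3 − -99.6| = 215.9° > 180°, so the shorter arc goes the other way round — across 180°.
Signed shortest Δλ = ((116.3 − -99.6 + 180) mod 360) − 180 = -144.1°.
Going west by 144.1° from -99.6° passes through 180° before reaching +116.3°.

Yes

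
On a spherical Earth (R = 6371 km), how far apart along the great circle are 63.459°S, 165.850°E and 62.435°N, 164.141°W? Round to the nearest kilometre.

Δλ = -164.141 − 165.850 = -329.991°; wrapped into (−180°, 180°]: 30.009°.
Δφ = 62.435 − -63.459 = 125.894°.
a = sin²(Δφ/2) + cos φ₁ · cos φ₂ · sin²(Δλ/2) = 0.807003.
c = 2·atan2(√a, √(1−a)) = 2.23192 rad → d = 6371·c ≈ 14219.58 km.

14220 km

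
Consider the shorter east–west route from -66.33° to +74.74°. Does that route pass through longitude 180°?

No

Signed shortest Δλ = ((74.74 − -66.33 + 180) mod 360) − 180 = 141.07°.
Going east by 141.07° from -66.33° reaches +74.74° without touching 180°.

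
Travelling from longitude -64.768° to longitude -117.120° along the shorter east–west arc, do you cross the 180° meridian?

No

Signed shortest Δλ = ((-117.120 − -64.768 + 180) mod 360) − 180 = -52.352°.
Going west by 52.352° from -64.768° reaches -117.120° without touching 180°.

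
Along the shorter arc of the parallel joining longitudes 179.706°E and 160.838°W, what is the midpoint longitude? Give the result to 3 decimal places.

170.566°W

Signed shortest Δλ from +179.706° to -160.838° is +19.456°.
Midpoint longitude = +179.706° + (+19.456°)/2 = +179.706° + 9.728° = +189.434°.
Normalise into (−180°, 180°]: -170.566°.
(The naïve average (+179.706 + -160.838)/2 = 9.434° is on the wrong side of the globe.)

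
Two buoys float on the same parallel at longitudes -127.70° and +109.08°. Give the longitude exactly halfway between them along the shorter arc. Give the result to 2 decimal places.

+170.69°

Signed shortest Δλ from -127.70° to +109.08° is -123.22°.
Midpoint longitude = -127.70° + (-123.22°)/2 = -127.70° − 61.61° = -189.31°.
Normalise into (−180°, 180°]: +170.69°.
(The naïve average (-127.70 + +109.08)/2 = -9.31° is on the wrong side of the globe.)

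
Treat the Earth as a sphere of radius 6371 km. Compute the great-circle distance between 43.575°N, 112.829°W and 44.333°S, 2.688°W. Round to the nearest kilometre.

Δλ = -2.688 − -112.829 = 110.141°.
Δφ = -44.333 − 43.575 = -87.908°.
a = sin²(Δφ/2) + cos φ₁ · cos φ₂ · sin²(Δλ/2) = 0.830070.
c = 2·atan2(√a, √(1−a)) = 2.29180 rad → d = 6371·c ≈ 14601.06 km.

14601 km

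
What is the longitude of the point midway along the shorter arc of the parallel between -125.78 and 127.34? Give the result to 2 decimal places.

-179.22°

Signed shortest Δλ from -125.78° to +127.34° is -106.88°.
Midpoint longitude = -125.78° + (-106.88°)/2 = -125.78° − 53.44° = -179.22°.
(The naïve average (-125.78 + +127.34)/2 = 0.78° is on the wrong side of the globe.)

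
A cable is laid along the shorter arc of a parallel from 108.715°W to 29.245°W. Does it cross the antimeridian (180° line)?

Signed shortest Δλ = ((-29.245 − -108.715 + 180) mod 360) − 180 = 79.47°.
Going east by 79.47° from -108.715° reaches -29.245° without touching 180°.

No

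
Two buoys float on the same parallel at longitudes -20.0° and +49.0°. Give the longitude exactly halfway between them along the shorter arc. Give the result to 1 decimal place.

Signed shortest Δλ from -20.0° to +49.0° is +69.0°.
Midpoint longitude = -20.0° + (+69.0°)/2 = -20.0° + 34.5° = +14.5°.

+14.5°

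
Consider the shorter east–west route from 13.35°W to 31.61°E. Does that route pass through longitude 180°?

Signed shortest Δλ = ((31.61 − -13.35 + 180) mod 360) − 180 = 44.96°.
Going east by 44.96° from -13.35° reaches +31.61° without touching 180°.

No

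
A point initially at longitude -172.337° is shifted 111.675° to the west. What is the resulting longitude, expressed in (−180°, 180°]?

Start at -172.337°; shift −111.675° → -284.012°.
-284.012° lies outside (−180°, 180°]; add 360° → +75.988°.

+75.988°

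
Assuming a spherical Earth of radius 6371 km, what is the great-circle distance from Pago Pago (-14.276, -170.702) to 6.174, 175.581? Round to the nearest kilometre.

Δλ = 175.581 − -170.702 = 346.283°; wrapped into (−180°, 180°]: -13.717°.
Δφ = 6.174 − -14.276 = 20.450°.
a = sin²(Δφ/2) + cos φ₁ · cos φ₂ · sin²(Δλ/2) = 0.045251.
c = 2·atan2(√a, √(1−a)) = 0.42872 rad → d = 6371·c ≈ 2731.39 km.

2731 km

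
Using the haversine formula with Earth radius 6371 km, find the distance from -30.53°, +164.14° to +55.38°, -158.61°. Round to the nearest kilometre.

10189 km

Δλ = -158.61 − 164.14 = -322.75°; wrapped into (−180°, 180°]: 37.25°.
Δφ = 55.38 − -30.53 = 85.91°.
a = sin²(Δφ/2) + cos φ₁ · cos φ₂ · sin²(Δλ/2) = 0.514253.
c = 2·atan2(√a, √(1−a)) = 1.59931 rad → d = 6371·c ≈ 10189.18 km.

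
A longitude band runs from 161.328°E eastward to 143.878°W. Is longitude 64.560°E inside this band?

No

Band width going east from +161.328° to -143.878°: ((-143.878 − 161.328) mod 360) = 54.794°.
Offset of +64.560° east of the west edge: ((64.560 − 161.328) mod 360) = 263.232°.
263.232° > 54.794° ⇒ outside.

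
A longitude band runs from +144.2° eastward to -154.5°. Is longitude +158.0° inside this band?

Yes

Band width going east from +144.2° to -154.5°: ((-154.5 − 144.2) mod 360) = 61.3°.
Offset of +158.0° east of the west edge: ((158.0 − 144.2) mod 360) = 13.8°.
13.8° ≤ 61.3° ⇒ inside.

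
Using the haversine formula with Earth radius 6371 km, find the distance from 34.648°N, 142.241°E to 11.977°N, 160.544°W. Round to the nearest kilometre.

6269 km

Δλ = -160.544 − 142.241 = -302.785°; wrapped into (−180°, 180°]: 57.215°.
Δφ = 11.977 − 34.648 = -22.671°.
a = sin²(Δφ/2) + cos φ₁ · cos φ₂ · sin²(Δλ/2) = 0.223127.
c = 2·atan2(√a, √(1−a)) = 0.98394 rad → d = 6371·c ≈ 6268.69 km.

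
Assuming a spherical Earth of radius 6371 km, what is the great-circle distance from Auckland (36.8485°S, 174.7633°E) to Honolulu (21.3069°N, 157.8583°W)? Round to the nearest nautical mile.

Δλ = -157.8583 − 174.7633 = -332.6216°; wrapped into (−180°, 180°]: 27.3784°.
Δφ = 21.3069 − -36.8485 = 58.1554°.
a = sin²(Δφ/2) + cos φ₁ · cos φ₂ · sin²(Δλ/2) = 0.277945.
c = 2·atan2(√a, √(1−a)) = 1.11062 rad → d = 6371·c ≈ 7075.73 km ≈ 3820.59 nmi.

3821 nmi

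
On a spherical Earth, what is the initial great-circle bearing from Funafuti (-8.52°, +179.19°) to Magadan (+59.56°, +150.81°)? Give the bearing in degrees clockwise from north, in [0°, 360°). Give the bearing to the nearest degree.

345°

Δλ = 150.81 − 179.19 = -28.38°.
θ = atan2( sin Δλ · cos φ₂ , cos φ₁ · sin φ₂ − sin φ₁ · cos φ₂ · cos Δλ )
  = atan2(-0.24081, 0.91868) = -14.688° → normalised to [0°, 360°): 345.312°.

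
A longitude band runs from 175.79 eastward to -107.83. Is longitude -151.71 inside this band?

Band width going east from +175.79° to -107.83°: ((-107.83 − 175.79) mod 360) = 76.38°.
Offset of -151.71° east of the west edge: ((-151.71 − 175.79) mod 360) = 32.50°.
32.50° ≤ 76.38° ⇒ inside.

Yes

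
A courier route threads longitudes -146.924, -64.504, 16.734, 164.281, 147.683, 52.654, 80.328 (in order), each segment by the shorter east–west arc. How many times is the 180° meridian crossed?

0

Leg 1: -146.924° → -64.504°, shortest Δλ = 82.42° (east) — does not cross 180°.
Leg 2: -64.504° → +16.734°, shortest Δλ = 81.238° (east) — does not cross 180°.
Leg 3: +16.734° → +164.281°, shortest Δλ = 147.547° (east) — does not cross 180°.
Leg 4: +164.281° → +147.683°, shortest Δλ = -16.598° (west) — does not cross 180°.
Leg 5: +147.683° → +52.654°, shortest Δλ = -95.029° (west) — does not cross 180°.
Leg 6: +52.654° → +80.328°, shortest Δλ = 27.674° (east) — does not cross 180°.
Total crossings: 0.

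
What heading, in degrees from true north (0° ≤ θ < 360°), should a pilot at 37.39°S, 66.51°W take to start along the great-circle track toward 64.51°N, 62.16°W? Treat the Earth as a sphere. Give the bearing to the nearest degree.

Δλ = -62.16 − -66.51 = 4.35°.
θ = atan2( sin Δλ · cos φ₂ , cos φ₁ · sin φ₂ − sin φ₁ · cos φ₂ · cos Δλ )
  = atan2(0.03264, 0.97776) = 1.912° → normalised to [0°, 360°): 1.912°.

2°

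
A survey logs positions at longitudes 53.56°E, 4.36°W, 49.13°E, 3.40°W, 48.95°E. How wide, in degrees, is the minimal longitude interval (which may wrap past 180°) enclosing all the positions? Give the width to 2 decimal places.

57.92°

Sort the longitudes: -4.36°, -3.40°, +48.95°, +49.13°, +53.56°.
Eastward gaps between consecutive values (wrapping around): 0.96°, 52.35°, 0.18°, 4.43°, 302.08°.
Largest gap = 302.08° ⇒ minimal covering band is its complement: 360° − 302.08° = 57.92°.
Band runs from -4.36° eastward to +53.56°.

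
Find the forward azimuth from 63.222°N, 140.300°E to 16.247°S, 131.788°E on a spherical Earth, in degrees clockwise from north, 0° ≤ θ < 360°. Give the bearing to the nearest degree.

Δλ = 131.788 − 140.300 = -8.512°.
θ = atan2( sin Δλ · cos φ₂ , cos φ₁ · sin φ₂ − sin φ₁ · cos φ₂ · cos Δλ )
  = atan2(-0.14211, -0.97372) = -171.697° → normalised to [0°, 360°): 188.303°.

188°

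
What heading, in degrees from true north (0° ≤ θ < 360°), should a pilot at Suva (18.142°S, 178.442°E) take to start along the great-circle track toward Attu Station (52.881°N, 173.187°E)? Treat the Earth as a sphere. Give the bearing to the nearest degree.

Δλ = 173.187 − 178.442 = -5.255°.
θ = atan2( sin Δλ · cos φ₂ , cos φ₁ · sin φ₂ − sin φ₁ · cos φ₂ · cos Δλ )
  = atan2(-0.05527, 0.94486) = -3.348° → normalised to [0°, 360°): 356.652°.

357°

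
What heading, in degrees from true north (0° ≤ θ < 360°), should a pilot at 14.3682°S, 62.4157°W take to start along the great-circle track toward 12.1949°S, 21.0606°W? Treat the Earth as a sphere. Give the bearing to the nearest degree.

92°

Δλ = -21.0606 − -62.4157 = 41.3551°.
θ = atan2( sin Δλ · cos φ₂ , cos φ₁ · sin φ₂ − sin φ₁ · cos φ₂ · cos Δλ )
  = atan2(0.64581, -0.02256) = 92.001° → normalised to [0°, 360°): 92.001°.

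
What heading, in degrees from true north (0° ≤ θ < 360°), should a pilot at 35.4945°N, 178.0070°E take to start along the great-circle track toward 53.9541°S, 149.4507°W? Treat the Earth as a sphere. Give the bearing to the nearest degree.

162°

Δλ = -149.4507 − 178.0070 = -327.4577°; wrapped into (−180°, 180°]: 32.5423°.
θ = atan2( sin Δλ · cos φ₂ , cos φ₁ · sin φ₂ − sin φ₁ · cos φ₂ · cos Δλ )
  = atan2(0.31653, -0.94631) = 161.505° → normalised to [0°, 360°): 161.505°.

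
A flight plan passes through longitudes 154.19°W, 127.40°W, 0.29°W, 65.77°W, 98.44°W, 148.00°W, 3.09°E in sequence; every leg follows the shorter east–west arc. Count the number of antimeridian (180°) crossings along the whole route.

0

Leg 1: -154.19° → -127.40°, shortest Δλ = 26.79° (east) — does not cross 180°.
Leg 2: -127.40° → -0.29°, shortest Δλ = 127.11° (east) — does not cross 180°.
Leg 3: -0.29° → -65.77°, shortest Δλ = -65.48° (west) — does not cross 180°.
Leg 4: -65.77° → -98.44°, shortest Δλ = -32.67° (west) — does not cross 180°.
Leg 5: -98.44° → -148.00°, shortest Δλ = -49.56° (west) — does not cross 180°.
Leg 6: -148.00° → +3.09°, shortest Δλ = 151.09° (east) — does not cross 180°.
Total crossings: 0.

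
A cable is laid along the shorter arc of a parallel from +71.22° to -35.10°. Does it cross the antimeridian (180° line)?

Signed shortest Δλ = ((-35.10 − 71.22 + 180) mod 360) − 180 = -106.32°.
Going west by 106.32° from +71.22° reaches -35.10° without touching 180°.

No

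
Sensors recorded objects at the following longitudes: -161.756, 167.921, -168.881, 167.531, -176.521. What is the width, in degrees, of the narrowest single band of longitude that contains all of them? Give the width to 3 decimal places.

Sort the longitudes: -176.521°, -168.881°, -161.756°, +167.531°, +167.921°.
Eastward gaps between consecutive values (wrapping around): 7.640°, 7.125°, 329.287°, 0.390°, 15.558°.
Largest gap = 329.287° ⇒ minimal covering band is its complement: 360° − 329.287° = 30.713°.
Band runs from +167.531° eastward to -161.756°, crossing the antimeridian.

30.713°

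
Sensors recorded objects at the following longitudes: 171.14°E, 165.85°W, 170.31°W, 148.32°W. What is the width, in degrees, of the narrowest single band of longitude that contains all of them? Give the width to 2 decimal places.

Sort the longitudes: -170.31°, -165.85°, -148.32°, +171.14°.
Eastward gaps between consecutive values (wrapping around): 4.46°, 17.53°, 319.46°, 18.55°.
Largest gap = 319.46° ⇒ minimal covering band is its complement: 360° − 319.46° = 40.54°.
Band runs from +171.14° eastward to -148.32°, crossing the antimeridian.

40.54°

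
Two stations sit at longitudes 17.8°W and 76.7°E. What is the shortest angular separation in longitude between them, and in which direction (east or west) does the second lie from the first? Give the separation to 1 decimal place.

94.5° east

Raw difference: 76.7 − -17.8 = 94.5°.
Normalise into (−180°, 180°]: 94.5° stays 94.5°.
Positive ⇒ the second point lies to the east; separation 94.5°.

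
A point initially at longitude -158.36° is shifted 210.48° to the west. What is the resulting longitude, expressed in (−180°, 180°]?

-8.84°

Start at -158.36°; shift −210.48° → -368.84°.
-368.84° lies outside (−180°, 180°]; add 360° → -8.84°.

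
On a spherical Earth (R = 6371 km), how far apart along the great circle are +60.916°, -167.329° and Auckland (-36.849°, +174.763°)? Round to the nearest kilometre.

Δλ = 174.763 − -167.329 = 342.092°; wrapped into (−180°, 180°]: -17.908°.
Δφ = -36.849 − 60.916 = -97.765°.
a = sin²(Δφ/2) + cos φ₁ · cos φ₂ · sin²(Δλ/2) = 0.576978.
c = 2·atan2(√a, √(1−a)) = 1.72537 rad → d = 6371·c ≈ 10992.31 km.

10992 km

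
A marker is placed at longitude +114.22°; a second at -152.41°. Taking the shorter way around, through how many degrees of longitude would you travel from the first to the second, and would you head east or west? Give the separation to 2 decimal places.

93.37° east

Raw difference: -152.41 − 114.22 = -266.63°.
Normalise into (−180°, 180°]: -266.63° + 360° = 93.37°.
Positive ⇒ the second point lies to the east; separation 93.37°.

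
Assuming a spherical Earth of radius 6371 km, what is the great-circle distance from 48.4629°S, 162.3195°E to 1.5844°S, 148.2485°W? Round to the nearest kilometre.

Δλ = -148.2485 − 162.3195 = -310.5680°; wrapped into (−180°, 180°]: 49.4320°.
Δφ = -1.5844 − -48.4629 = 46.8785°.
a = sin²(Δφ/2) + cos φ₁ · cos φ₂ · sin²(Δλ/2) = 0.274109.
c = 2·atan2(√a, √(1−a)) = 1.10203 rad → d = 6371·c ≈ 7021.06 km.

7021 km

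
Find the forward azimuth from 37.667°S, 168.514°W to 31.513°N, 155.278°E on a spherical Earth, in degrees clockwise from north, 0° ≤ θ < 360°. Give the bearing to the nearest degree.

Δλ = 155.278 − -168.514 = 323.792°; wrapped into (−180°, 180°]: -36.208°.
θ = atan2( sin Δλ · cos φ₂ , cos φ₁ · sin φ₂ − sin φ₁ · cos φ₂ · cos Δλ )
  = atan2(-0.50360, 0.83409) = -31.122° → normalised to [0°, 360°): 328.878°.

329°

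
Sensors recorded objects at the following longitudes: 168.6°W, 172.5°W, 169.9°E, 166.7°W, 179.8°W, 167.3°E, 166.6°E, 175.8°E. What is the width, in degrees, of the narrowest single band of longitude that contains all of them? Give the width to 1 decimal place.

Sort the longitudes: -179.8°, -172.5°, -168.6°, -166.7°, +166.6°, +167.3°, +169.9°, +175.8°.
Eastward gaps between consecutive values (wrapping around): 7.3°, 3.9°, 1.9°, 333.3°, 0.7°, 2.6°, 5.9°, 4.4°.
Largest gap = 333.3° ⇒ minimal covering band is its complement: 360° − 333.3° = 26.7°.
Band runs from +166.6° eastward to -166.7°, crossing the antimeridian.

26.7°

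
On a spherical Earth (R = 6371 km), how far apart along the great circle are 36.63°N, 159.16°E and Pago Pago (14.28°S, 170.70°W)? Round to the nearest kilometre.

6483 km

Δλ = -170.70 − 159.16 = -329.86°; wrapped into (−180°, 180°]: 30.14°.
Δφ = -14.28 − 36.63 = -50.91°.
a = sin²(Δφ/2) + cos φ₁ · cos φ₂ · sin²(Δλ/2) = 0.237303.
c = 2·atan2(√a, √(1−a)) = 1.01762 rad → d = 6371·c ≈ 6483.24 km.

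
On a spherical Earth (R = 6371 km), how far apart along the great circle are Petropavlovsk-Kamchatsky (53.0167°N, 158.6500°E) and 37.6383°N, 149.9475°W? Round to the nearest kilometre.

Δλ = -149.9475 − 158.6500 = -308.5975°; wrapped into (−180°, 180°]: 51.4025°.
Δφ = 37.6383 − 53.0167 = -15.3784°.
a = sin²(Δφ/2) + cos φ₁ · cos φ₂ · sin²(Δλ/2) = 0.107499.
c = 2·atan2(√a, √(1−a)) = 0.66810 rad → d = 6371·c ≈ 4256.44 km.

4256 km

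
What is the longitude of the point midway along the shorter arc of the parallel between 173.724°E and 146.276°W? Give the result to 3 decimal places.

Signed shortest Δλ from +173.724° to -146.276° is +40.000°.
Midpoint longitude = +173.724° + (+40.000°)/2 = +173.724° + 20.000° = +193.724°.
Normalise into (−180°, 180°]: -166.276°.
(The naïve average (+173.724 + -146.276)/2 = 13.724° is on the wrong side of the globe.)

166.276°W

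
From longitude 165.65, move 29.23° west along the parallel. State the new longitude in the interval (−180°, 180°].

+136.42°

Start at +165.65°; shift −29.23° → +136.42°.
+136.42° already lies in (−180°, 180°].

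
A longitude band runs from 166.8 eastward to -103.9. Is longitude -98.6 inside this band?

Band width going east from +166.8° to -103.9°: ((-103.9 − 166.8) mod 360) = 89.3°.
Offset of -98.6° east of the west edge: ((-98.6 − 166.8) mod 360) = 94.6°.
94.6° > 89.3° ⇒ outside.

No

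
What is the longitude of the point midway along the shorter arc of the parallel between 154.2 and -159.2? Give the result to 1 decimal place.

Signed shortest Δλ from +154.2° to -159.2° is +46.6°.
Midpoint longitude = +154.2° + (+46.6°)/2 = +154.2° + 23.3° = +177.5°.
(The naïve average (+154.2 + -159.2)/2 = -2.5° is on the wrong side of the globe.)

+177.5°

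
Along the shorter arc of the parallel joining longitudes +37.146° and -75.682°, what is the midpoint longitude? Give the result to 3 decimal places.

-19.268°

Signed shortest Δλ from +37.146° to -75.682° is -112.828°.
Midpoint longitude = +37.146° + (-112.828°)/2 = +37.146° − 56.414° = -19.268°.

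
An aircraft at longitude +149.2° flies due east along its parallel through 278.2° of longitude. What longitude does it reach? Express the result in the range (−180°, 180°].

Start at +149.2°; shift +278.2° → +427.4°.
+427.4° lies outside (−180°, 180°]; subtract 360° → +67.4°.

+67.4°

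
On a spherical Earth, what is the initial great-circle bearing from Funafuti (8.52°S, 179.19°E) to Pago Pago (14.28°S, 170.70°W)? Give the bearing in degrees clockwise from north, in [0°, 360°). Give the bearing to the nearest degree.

121°

Δλ = -170.70 − 179.19 = -349.89°; wrapped into (−180°, 180°]: 10.11°.
θ = atan2( sin Δλ · cos φ₂ , cos φ₁ · sin φ₂ − sin φ₁ · cos φ₂ · cos Δλ )
  = atan2(0.17011, -0.10259) = 121.093° → normalised to [0°, 360°): 121.093°.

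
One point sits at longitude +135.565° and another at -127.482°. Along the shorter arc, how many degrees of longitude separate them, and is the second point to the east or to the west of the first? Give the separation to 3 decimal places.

Raw difference: -127.482 − 135.565 = -263.047°.
Normalise into (−180°, 180°]: -263.047° + 360° = 96.953°.
Positive ⇒ the second point lies to the east; separation 96.953°.

96.953° east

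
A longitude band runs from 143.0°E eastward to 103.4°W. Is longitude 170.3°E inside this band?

Yes

Band width going east from +143.0° to -103.4°: ((-103.4 − 143.0) mod 360) = 113.6°.
Offset of +170.3° east of the west edge: ((170.3 − 143.0) mod 360) = 27.3°.
27.3° ≤ 113.6° ⇒ inside.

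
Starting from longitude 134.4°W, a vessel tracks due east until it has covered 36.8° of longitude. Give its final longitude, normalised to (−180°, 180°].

97.6°W

Start at -134.4°; shift +36.8° → -97.6°.
-97.6° already lies in (−180°, 180°].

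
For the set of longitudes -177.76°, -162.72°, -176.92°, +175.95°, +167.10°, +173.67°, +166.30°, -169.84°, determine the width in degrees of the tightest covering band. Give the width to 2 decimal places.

30.98°

Sort the longitudes: -177.76°, -176.92°, -169.84°, -162.72°, +166.30°, +167.10°, +173.67°, +175.95°.
Eastward gaps between consecutive values (wrapping around): 0.84°, 7.08°, 7.12°, 329.02°, 0.80°, 6.57°, 2.28°, 6.29°.
Largest gap = 329.02° ⇒ minimal covering band is its complement: 360° − 329.02° = 30.98°.
Band runs from +166.30° eastward to -162.72°, crossing the antimeridian.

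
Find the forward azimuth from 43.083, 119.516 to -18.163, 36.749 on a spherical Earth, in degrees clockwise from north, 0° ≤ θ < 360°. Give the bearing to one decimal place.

Δλ = 36.749 − 119.516 = -82.767°.
θ = atan2( sin Δλ · cos φ₂ , cos φ₁ · sin φ₂ − sin φ₁ · cos φ₂ · cos Δλ )
  = atan2(-0.94261, -0.30939) = -108.171° → normalised to [0°, 360°): 251.829°.

251.8°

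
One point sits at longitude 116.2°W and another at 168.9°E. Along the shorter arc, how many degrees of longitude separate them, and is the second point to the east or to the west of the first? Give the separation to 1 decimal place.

74.9° west

Raw difference: 168.9 − -116.2 = 285.1°.
Normalise into (−180°, 180°]: 285.1° − 360° = -74.9°.
Negative ⇒ the second point lies to the west; separation 74.9°.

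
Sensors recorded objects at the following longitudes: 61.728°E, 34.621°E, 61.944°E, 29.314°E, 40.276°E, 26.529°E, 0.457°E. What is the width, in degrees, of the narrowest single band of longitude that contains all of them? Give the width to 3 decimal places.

61.487°

Sort the longitudes: +0.457°, +26.529°, +29.314°, +34.621°, +40.276°, +61.728°, +61.944°.
Eastward gaps between consecutive values (wrapping around): 26.072°, 2.785°, 5.307°, 5.655°, 21.452°, 0.216°, 298.513°.
Largest gap = 298.513° ⇒ minimal covering band is its complement: 360° − 298.513° = 61.487°.
Band runs from +0.457° eastward to +61.944°.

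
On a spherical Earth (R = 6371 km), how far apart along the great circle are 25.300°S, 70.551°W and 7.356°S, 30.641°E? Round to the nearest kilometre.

Δλ = 30.641 − -70.551 = 101.192°.
Δφ = -7.356 − -25.300 = 17.944°.
a = sin²(Δφ/2) + cos φ₁ · cos φ₂ · sin²(Δλ/2) = 0.559660.
c = 2·atan2(√a, √(1−a)) = 1.69040 rad → d = 6371·c ≈ 10769.54 km.

10770 km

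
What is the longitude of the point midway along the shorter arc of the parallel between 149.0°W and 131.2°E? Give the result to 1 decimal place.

Signed shortest Δλ from -149.0° to +131.2° is -79.8°.
Midpoint longitude = -149.0° + (-79.8°)/2 = -149.0° − 39.9° = -188.9°.
Normalise into (−180°, 180°]: +171.1°.
(The naïve average (-149.0 + +131.2)/2 = -8.9° is on the wrong side of the globe.)

171.1°E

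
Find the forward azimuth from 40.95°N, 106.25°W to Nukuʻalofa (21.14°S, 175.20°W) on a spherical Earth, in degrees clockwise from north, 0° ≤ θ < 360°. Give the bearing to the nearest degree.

Δλ = -175.20 − -106.25 = -68.95°.
θ = atan2( sin Δλ · cos φ₂ , cos φ₁ · sin φ₂ − sin φ₁ · cos φ₂ · cos Δλ )
  = atan2(-0.87046, -0.49196) = -119.474° → normalised to [0°, 360°): 240.526°.

241°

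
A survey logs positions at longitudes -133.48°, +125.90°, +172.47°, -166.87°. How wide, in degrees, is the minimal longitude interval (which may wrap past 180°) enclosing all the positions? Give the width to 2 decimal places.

Sort the longitudes: -166.87°, -133.48°, +125.90°, +172.47°.
Eastward gaps between consecutive values (wrapping around): 33.39°, 259.38°, 46.57°, 20.66°.
Largest gap = 259.38° ⇒ minimal covering band is its complement: 360° − 259.38° = 100.62°.
Band runs from +125.90° eastward to -133.48°, crossing the antimeridian.

100.62°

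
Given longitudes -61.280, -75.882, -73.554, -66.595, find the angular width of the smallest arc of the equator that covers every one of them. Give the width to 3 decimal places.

Sort the longitudes: -75.882°, -73.554°, -66.595°, -61.280°.
Eastward gaps between consecutive values (wrapping around): 2.328°, 6.959°, 5.315°, 345.398°.
Largest gap = 345.398° ⇒ minimal covering band is its complement: 360° − 345.398° = 14.602°.
Band runs from -75.882° eastward to -61.280°.

14.602°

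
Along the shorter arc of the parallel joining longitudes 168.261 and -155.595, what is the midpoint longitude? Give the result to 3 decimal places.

Signed shortest Δλ from +168.261° to -155.595° is +36.144°.
Midpoint longitude = +168.261° + (+36.144°)/2 = +168.261° + 18.072° = +186.333°.
Normalise into (−180°, 180°]: -173.667°.
(The naïve average (+168.261 + -155.595)/2 = 6.333° is on the wrong side of the globe.)

-173.667°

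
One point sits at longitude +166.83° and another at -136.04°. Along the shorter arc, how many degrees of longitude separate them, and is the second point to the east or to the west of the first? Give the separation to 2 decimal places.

Raw difference: -136.04 − 166.83 = -302.87°.
Normalise into (−180°, 180°]: -302.87° + 360° = 57.13°.
Positive ⇒ the second point lies to the east; separation 57.13°.

57.13° east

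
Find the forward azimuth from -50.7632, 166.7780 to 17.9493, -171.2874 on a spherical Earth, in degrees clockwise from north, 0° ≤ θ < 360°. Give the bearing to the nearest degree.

Δλ = -171.2874 − 166.7780 = -338.0654°; wrapped into (−180°, 180°]: 21.9346°.
θ = atan2( sin Δλ · cos φ₂ , cos φ₁ · sin φ₂ − sin φ₁ · cos φ₂ · cos Δλ )
  = atan2(0.35537, 0.87843) = 22.026° → normalised to [0°, 360°): 22.026°.

22°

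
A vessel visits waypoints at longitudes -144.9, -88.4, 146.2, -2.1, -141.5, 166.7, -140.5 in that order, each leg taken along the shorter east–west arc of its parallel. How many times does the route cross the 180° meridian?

Leg 1: -144.9° → -88.4°, shortest Δλ = 56.5° (east) — does not cross 180°.
Leg 2: -88.4° → +146.2°, shortest Δλ = -125.4° (west) — crosses 180°.
Leg 3: +146.2° → -2.1°, shortest Δλ = -148.3° (west) — does not cross 180°.
Leg 4: -2.1° → -141.5°, shortest Δλ = -139.4° (west) — does not cross 180°.
Leg 5: -141.5° → +166.7°, shortest Δλ = -51.8° (west) — crosses 180°.
Leg 6: +166.7° → -140.5°, shortest Δλ = 52.8° (east) — crosses 180°.
Total crossings: 3.

3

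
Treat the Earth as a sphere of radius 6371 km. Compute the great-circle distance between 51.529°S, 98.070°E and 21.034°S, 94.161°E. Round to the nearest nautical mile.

Δλ = 94.161 − 98.070 = -3.909°.
Δφ = -21.034 − -51.529 = 30.495°.
a = sin²(Δφ/2) + cos φ₁ · cos φ₂ · sin²(Δλ/2) = 0.069839.
c = 2·atan2(√a, √(1−a)) = 0.53489 rad → d = 6371·c ≈ 3407.81 km ≈ 1840.07 nmi.

1840 nmi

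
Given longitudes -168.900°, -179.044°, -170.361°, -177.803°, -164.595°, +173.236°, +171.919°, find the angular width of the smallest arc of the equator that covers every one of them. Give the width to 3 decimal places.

23.486°

Sort the longitudes: -179.044°, -177.803°, -170.361°, -168.900°, -164.595°, +171.919°, +173.236°.
Eastward gaps between consecutive values (wrapping around): 1.241°, 7.442°, 1.461°, 4.305°, 336.514°, 1.317°, 7.720°.
Largest gap = 336.514° ⇒ minimal covering band is its complement: 360° − 336.514° = 23.486°.
Band runs from +171.919° eastward to -164.595°, crossing the antimeridian.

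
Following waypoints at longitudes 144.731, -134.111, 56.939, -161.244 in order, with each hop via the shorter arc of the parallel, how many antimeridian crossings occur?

Leg 1: +144.731° → -134.111°, shortest Δλ = 81.158° (east) — crosses 180°.
Leg 2: -134.111° → +56.939°, shortest Δλ = -168.95° (west) — crosses 180°.
Leg 3: +56.939° → -161.244°, shortest Δλ = 141.817° (east) — crosses 180°.
Total crossings: 3.

3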